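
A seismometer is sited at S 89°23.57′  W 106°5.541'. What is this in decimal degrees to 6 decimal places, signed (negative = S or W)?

-89.392833, -106.092350

Lat: 89 + 23.57/60 = 89.3928333
hemisphere S, so the sign is −
λ: 106 + 5.541/60 = 106.0923500
W ⇒ negate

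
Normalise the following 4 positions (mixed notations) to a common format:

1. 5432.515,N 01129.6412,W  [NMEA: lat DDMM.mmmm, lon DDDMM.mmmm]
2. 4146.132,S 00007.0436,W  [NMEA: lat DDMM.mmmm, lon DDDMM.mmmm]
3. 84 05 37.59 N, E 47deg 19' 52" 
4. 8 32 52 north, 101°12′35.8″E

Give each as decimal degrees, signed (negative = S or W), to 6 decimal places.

Point 1:
  φ: degrees = first 2 digits = 54, minutes = 32.515; 54 + 32.515/60 = 54.5419167
  N → positive
  Lon: degrees = first 3 digits = 11, minutes = 29.6412; 11 + 29.6412/60 = 11.4940200
  W ⇒ negate
Point 2:
  Lat: split at 2 digits → 41° and 46.132′; 41 + 46.132/60 = 41.7688667
  hemisphere S, so the sign is −
  λ: split at 3 digits → 000° and 7.0436′; 0 + 7.0436/60 = 0.1173933
  W ⇒ negate
Point 3:
  Latitude: 84° + 5/60 + 37.59/3600 = 84 + 0.083333 + 0.010442 = 84.0937750
  N → positive
  Longitude: 47° + 19/60 + 52/3600 = 47 + 0.316667 + 0.014444 = 47.3311111
  E → positive
Point 4:
  φ: 8 + 32/60 + 52/3600 = 8.5477778
  N ⇒ keep positive
  Lon: 12′ + 35.8″ = 12.59667′; 101 + 12.59667/60 = 101.2099444
  E → positive

1. 54.541917, -11.494020
2. -41.768867, -0.117393
3. 84.093775, 47.331111
4. 8.547778, 101.209944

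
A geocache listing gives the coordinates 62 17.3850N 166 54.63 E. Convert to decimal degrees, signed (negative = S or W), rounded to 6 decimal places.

φ: 17.385′ = 0.289750°; total 62.2897500
N ⇒ keep positive
Longitude: 166 + 54.63/60 = 166.9105000
E ⇒ keep positive

62.289750, 166.910500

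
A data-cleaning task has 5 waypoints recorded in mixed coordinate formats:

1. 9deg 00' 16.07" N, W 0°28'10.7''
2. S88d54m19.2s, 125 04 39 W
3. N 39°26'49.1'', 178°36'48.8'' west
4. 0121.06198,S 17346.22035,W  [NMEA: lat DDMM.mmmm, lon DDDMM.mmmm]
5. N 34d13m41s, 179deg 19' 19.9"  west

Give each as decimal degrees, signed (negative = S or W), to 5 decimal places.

Point 1:
  φ: 9° + 0/60 + 16.07/3600 = 9 + 0.000000 + 0.004464 = 9.004464
  N → positive
  Lon: 0° + 28/60 + 10.7/3600 = 0 + 0.466667 + 0.002972 = 0.469639
  W ⇒ negate
Point 2:
  φ: 88 + 54/60 + 19.2/3600 = 88.905333
  S → negative
  Longitude: 125° + 4/60 + 39/3600 = 125 + 0.066667 + 0.010833 = 125.077500
  W → negative
Point 3:
  Lat: 39 + 26/60 + 49.1/3600 = 39.446972
  N → positive
  λ: 178 + 36/60 + 48.8/3600 = 178.613556
  W → negative
Point 4:
  φ: split at 2 digits → 01° and 21.06198′; 1 + 21.06198/60 = 1.351033
  S ⇒ negate
  Lon: degrees = first 3 digits = 173, minutes = 46.22035; 173 + 46.22035/60 = 173.770339
  W ⇒ negate
Point 5:
  φ: 34° + 13/60 + 41/3600 = 34 + 0.216667 + 0.011389 = 34.228056
  N ⇒ keep positive
  λ: 19′ + 19.9″ = 19.33167′; 179 + 19.33167/60 = 179.322194
  W ⇒ negate

1. 9.00446, -0.46964
2. -88.90533, -125.07750
3. 39.44697, -178.61356
4. -1.35103, -173.77034
5. 34.22806, -179.32219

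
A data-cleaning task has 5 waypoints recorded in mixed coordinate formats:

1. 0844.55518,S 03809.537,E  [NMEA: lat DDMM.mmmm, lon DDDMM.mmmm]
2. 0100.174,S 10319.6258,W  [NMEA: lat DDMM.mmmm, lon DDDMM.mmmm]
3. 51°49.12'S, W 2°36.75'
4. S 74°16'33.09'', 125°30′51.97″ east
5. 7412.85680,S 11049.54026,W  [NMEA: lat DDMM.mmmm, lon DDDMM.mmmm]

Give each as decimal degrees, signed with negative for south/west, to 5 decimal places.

Point 1:
  Lat: split at 2 digits → 08° and 44.55518′; 8 + 44.55518/60 = 8.742586
  S → negative
  Longitude: split at 3 digits → 038° and 9.537′; 38 + 9.537/60 = 38.158950
  E → positive
Point 2:
  Lat: degrees = first 2 digits = 1, minutes = 0.174; 1 + 0.174/60 = 1.002900
  S → negative
  Lon: degrees = first 3 digits = 103, minutes = 19.6258; 103 + 19.6258/60 = 103.327097
  hemisphere W, so the sign is −
Point 3:
  Lat: 49.12′ = 0.818667°; total 51.818667
  S → negative
  Lon: 2 + 36.75/60 = 2.612500
  hemisphere W, so the sign is −
Point 4:
  Lat: 74 + 16/60 + 33.09/3600 = 74.275858
  hemisphere S, so the sign is −
  Longitude: 30′ + 51.97″ = 30.86617′; 125 + 30.86617/60 = 125.514436
  E → positive
Point 5:
  φ: degrees = first 2 digits = 74, minutes = 12.8568; 74 + 12.8568/60 = 74.214280
  hemisphere S, so the sign is −
  λ: degrees = first 3 digits = 110, minutes = 49.54026; 110 + 49.54026/60 = 110.825671
  W → negative

1. -8.74259, 38.15895
2. -1.00290, -103.32710
3. -51.81867, -2.61250
4. -74.27586, 125.51444
5. -74.21428, -110.82567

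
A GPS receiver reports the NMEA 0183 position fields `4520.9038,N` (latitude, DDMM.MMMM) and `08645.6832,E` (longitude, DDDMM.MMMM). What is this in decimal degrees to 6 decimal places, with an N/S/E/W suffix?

φ: degrees = first 2 digits = 45, minutes = 20.9038; 45 + 20.9038/60 = 45.3483967
Longitude: split at 3 digits → 086° and 45.6832′; 86 + 45.6832/60 = 86.7613867

45.348397° N, 86.761387° E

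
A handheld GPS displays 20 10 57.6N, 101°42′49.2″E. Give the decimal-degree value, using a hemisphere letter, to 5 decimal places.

20.18267° N, 101.71367° E

φ: 10′ + 57.6″ = 10.96000′; 20 + 10.96000/60 = 20.182667
Lon: 101° + 42/60 + 49.2/3600 = 101 + 0.700000 + 0.013667 = 101.713667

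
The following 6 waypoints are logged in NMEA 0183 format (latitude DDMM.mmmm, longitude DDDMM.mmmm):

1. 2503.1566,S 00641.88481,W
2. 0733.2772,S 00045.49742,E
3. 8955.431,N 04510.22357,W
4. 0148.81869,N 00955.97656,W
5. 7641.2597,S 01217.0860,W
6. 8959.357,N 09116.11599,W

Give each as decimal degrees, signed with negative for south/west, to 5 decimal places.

1. -25.05261, -6.69808
2. -7.55462, 0.75829
3. 89.92385, -45.17039
4. 1.81364, -9.93294
5. -76.68766, -12.28477
6. 89.98928, -91.26860

Point 1:
  Lat: degrees = first 2 digits = 25, minutes = 3.1566; 25 + 3.1566/60 = 25.052610
  S ⇒ negate
  λ: degrees = first 3 digits = 6, minutes = 41.88481; 6 + 41.88481/60 = 6.698080
  hemisphere W, so the sign is −
Point 2:
  φ: degrees = first 2 digits = 7, minutes = 33.2772; 7 + 33.2772/60 = 7.554620
  S ⇒ negate
  Lon: split at 3 digits → 000° and 45.49742′; 0 + 45.49742/60 = 0.758290
  E ⇒ keep positive
Point 3:
  φ: split at 2 digits → 89° and 55.431′; 89 + 55.431/60 = 89.923850
  N → positive
  Lon: split at 3 digits → 045° and 10.22357′; 45 + 10.22357/60 = 45.170393
  hemisphere W, so the sign is −
Point 4:
  Latitude: split at 2 digits → 01° and 48.81869′; 1 + 48.81869/60 = 1.813645
  N → positive
  Lon: degrees = first 3 digits = 9, minutes = 55.97656; 9 + 55.97656/60 = 9.932943
  W ⇒ negate
Point 5:
  φ: split at 2 digits → 76° and 41.2597′; 76 + 41.2597/60 = 76.687662
  hemisphere S, so the sign is −
  Longitude: split at 3 digits → 012° and 17.086′; 12 + 17.086/60 = 12.284767
  W → negative
Point 6:
  Latitude: degrees = first 2 digits = 89, minutes = 59.357; 89 + 59.357/60 = 89.989283
  N → positive
  Lon: degrees = first 3 digits = 91, minutes = 16.11599; 91 + 16.11599/60 = 91.268600
  hemisphere W, so the sign is −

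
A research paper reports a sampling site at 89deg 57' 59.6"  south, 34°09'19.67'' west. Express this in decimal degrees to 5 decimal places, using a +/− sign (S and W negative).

φ: 89 + 57/60 + 59.6/3600 = 89.966556
S ⇒ negate
Longitude: 34° + 9/60 + 19.67/3600 = 34 + 0.150000 + 0.005464 = 34.155464
W → negative

-89.96656, -34.15546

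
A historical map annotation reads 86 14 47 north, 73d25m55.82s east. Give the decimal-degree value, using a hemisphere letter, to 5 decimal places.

Latitude: 14′ + 47″ = 14.78333′; 86 + 14.78333/60 = 86.246389
Longitude: 25′ + 55.82″ = 25.93033′; 73 + 25.93033/60 = 73.432172

86.24639° N, 73.43217° E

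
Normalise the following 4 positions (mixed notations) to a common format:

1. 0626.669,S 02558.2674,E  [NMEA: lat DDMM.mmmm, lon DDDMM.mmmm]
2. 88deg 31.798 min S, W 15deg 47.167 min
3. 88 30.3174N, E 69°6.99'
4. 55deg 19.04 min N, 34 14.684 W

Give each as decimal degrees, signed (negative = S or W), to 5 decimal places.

1. -6.44448, 25.97112
2. -88.52997, -15.78612
3. 88.50529, 69.11650
4. 55.31733, -34.24473

Point 1:
  φ: split at 2 digits → 06° and 26.669′; 6 + 26.669/60 = 6.444483
  S ⇒ negate
  λ: split at 3 digits → 025° and 58.2674′; 25 + 58.2674/60 = 25.971123
  E ⇒ keep positive
Point 2:
  Latitude: 31.798′ = 0.529967°; total 88.529967
  hemisphere S, so the sign is −
  Longitude: 47.167′ = 0.786117°; total 15.786117
  W ⇒ negate
Point 3:
  φ: 88 + 30.3174/60 = 88.505290
  N ⇒ keep positive
  Lon: 6.99′ = 0.116500°; total 69.116500
  E → positive
Point 4:
  Latitude: 19.04′ = 0.317333°; total 55.317333
  N ⇒ keep positive
  Lon: 34 + 14.684/60 = 34.244733
  W ⇒ negate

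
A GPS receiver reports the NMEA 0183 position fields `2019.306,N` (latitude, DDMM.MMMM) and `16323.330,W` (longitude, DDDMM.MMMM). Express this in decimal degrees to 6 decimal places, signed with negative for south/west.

20.321767, -163.388833

Lat: degrees = first 2 digits = 20, minutes = 19.306; 20 + 19.306/60 = 20.3217667
N → positive
Longitude: degrees = first 3 digits = 163, minutes = 23.33; 163 + 23.33/60 = 163.3888333
W ⇒ negate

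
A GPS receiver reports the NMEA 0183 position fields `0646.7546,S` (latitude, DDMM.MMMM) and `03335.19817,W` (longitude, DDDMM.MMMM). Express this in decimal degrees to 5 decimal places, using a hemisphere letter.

φ: split at 2 digits → 06° and 46.7546′; 6 + 46.7546/60 = 6.779243
λ: degrees = first 3 digits = 33, minutes = 35.19817; 33 + 35.19817/60 = 33.586636

6.77924° S, 33.58664° W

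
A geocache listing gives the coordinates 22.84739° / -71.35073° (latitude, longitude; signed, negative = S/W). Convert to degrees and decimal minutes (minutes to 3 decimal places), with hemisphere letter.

22° 50.843′ N, 71° 21.044′ W

φ: 22° + 0.847390 × 60 = 22° 50.84340′
Longitude is negative → W; |value| = 71.350730
Lon: 71° + 0.350730 × 60 = 71° 21.04380′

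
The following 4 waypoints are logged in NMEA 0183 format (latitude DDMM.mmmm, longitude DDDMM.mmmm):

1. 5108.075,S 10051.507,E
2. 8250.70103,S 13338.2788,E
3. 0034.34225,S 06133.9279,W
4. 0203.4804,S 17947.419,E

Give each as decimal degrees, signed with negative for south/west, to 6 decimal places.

1. -51.134583, 100.858450
2. -82.845017, 133.637980
3. -0.572371, -61.565465
4. -2.058007, 179.790317

Point 1:
  φ: degrees = first 2 digits = 51, minutes = 8.075; 51 + 8.075/60 = 51.1345833
  S ⇒ negate
  λ: degrees = first 3 digits = 100, minutes = 51.507; 100 + 51.507/60 = 100.8584500
  E → positive
Point 2:
  φ: degrees = first 2 digits = 82, minutes = 50.70103; 82 + 50.70103/60 = 82.8450172
  S ⇒ negate
  Lon: split at 3 digits → 133° and 38.2788′; 133 + 38.2788/60 = 133.6379800
  E ⇒ keep positive
Point 3:
  Lat: split at 2 digits → 00° and 34.34225′; 0 + 34.34225/60 = 0.5723708
  S → negative
  Longitude: degrees = first 3 digits = 61, minutes = 33.9279; 61 + 33.9279/60 = 61.5654650
  W ⇒ negate
Point 4:
  φ: split at 2 digits → 02° and 3.4804′; 2 + 3.4804/60 = 2.0580067
  hemisphere S, so the sign is −
  Longitude: split at 3 digits → 179° and 47.419′; 179 + 47.419/60 = 179.7903167
  E → positive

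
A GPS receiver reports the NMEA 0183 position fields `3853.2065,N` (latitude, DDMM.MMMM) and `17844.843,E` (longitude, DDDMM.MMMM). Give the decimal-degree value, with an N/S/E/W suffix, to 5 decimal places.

38.88678° N, 178.74738° E

Latitude: split at 2 digits → 38° and 53.2065′; 38 + 53.2065/60 = 38.886775
Longitude: degrees = first 3 digits = 178, minutes = 44.843; 178 + 44.843/60 = 178.747383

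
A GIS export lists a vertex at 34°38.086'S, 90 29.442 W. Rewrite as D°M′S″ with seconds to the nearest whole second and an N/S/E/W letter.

Lat: 38.08600′ → 38′ and 0.08600 × 60 = 5.16″
Longitude: 29.44200′ → 29′ and 0.44200 × 60 = 26.52″

34°38′5″ S, 90°29′27″ W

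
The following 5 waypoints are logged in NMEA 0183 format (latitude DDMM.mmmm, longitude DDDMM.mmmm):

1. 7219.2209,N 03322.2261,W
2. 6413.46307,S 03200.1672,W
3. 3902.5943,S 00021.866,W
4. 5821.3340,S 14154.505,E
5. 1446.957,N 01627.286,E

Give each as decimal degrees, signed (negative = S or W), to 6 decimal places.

Point 1:
  φ: split at 2 digits → 72° and 19.2209′; 72 + 19.2209/60 = 72.3203483
  N ⇒ keep positive
  Longitude: split at 3 digits → 033° and 22.2261′; 33 + 22.2261/60 = 33.3704350
  W ⇒ negate
Point 2:
  φ: split at 2 digits → 64° and 13.46307′; 64 + 13.46307/60 = 64.2243845
  S → negative
  Longitude: degrees = first 3 digits = 32, minutes = 0.1672; 32 + 0.1672/60 = 32.0027867
  W → negative
Point 3:
  φ: split at 2 digits → 39° and 2.5943′; 39 + 2.5943/60 = 39.0432383
  hemisphere S, so the sign is −
  Longitude: split at 3 digits → 000° and 21.866′; 0 + 21.866/60 = 0.3644333
  W → negative
Point 4:
  φ: degrees = first 2 digits = 58, minutes = 21.334; 58 + 21.334/60 = 58.3555667
  S → negative
  λ: degrees = first 3 digits = 141, minutes = 54.505; 141 + 54.505/60 = 141.9084167
  E ⇒ keep positive
Point 5:
  Lat: split at 2 digits → 14° and 46.957′; 14 + 46.957/60 = 14.7826167
  N → positive
  λ: degrees = first 3 digits = 16, minutes = 27.286; 16 + 27.286/60 = 16.4547667
  E ⇒ keep positive

1. 72.320348, -33.370435
2. -64.224385, -32.002787
3. -39.043238, -0.364433
4. -58.355567, 141.908417
5. 14.782617, 16.454767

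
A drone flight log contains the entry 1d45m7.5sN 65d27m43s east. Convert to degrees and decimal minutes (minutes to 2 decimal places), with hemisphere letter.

1° 45.13′ N, 65° 27.72′ E

Latitude: seconds/60 = 0.12500; minutes = 45 + 0.12500 = 45.1250
Longitude: seconds/60 = 0.71667; minutes = 27 + 0.71667 = 27.7167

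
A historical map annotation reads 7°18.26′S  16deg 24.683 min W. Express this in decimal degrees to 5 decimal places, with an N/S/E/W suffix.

7.30433° S, 16.41138° W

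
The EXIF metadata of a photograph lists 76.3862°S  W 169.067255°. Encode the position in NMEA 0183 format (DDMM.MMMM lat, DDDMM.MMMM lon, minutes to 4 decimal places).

Lat: fractional part 0.386200 → 23.172000 minutes
Lon: 169° + 0.067255 × 60 = 169° 4.035300′

7623.1720,S / 16904.0353,W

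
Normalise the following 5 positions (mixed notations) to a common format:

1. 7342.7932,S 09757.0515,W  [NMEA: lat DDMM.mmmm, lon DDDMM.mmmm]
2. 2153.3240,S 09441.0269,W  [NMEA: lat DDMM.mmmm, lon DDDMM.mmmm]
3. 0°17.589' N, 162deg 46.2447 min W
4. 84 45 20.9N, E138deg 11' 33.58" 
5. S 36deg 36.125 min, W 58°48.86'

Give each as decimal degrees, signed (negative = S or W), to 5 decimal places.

1. -73.71322, -97.95086
2. -21.88873, -94.68378
3. 0.29315, -162.77075
4. 84.75581, 138.19266
5. -36.60208, -58.81433

Point 1:
  Latitude: degrees = first 2 digits = 73, minutes = 42.7932; 73 + 42.7932/60 = 73.713220
  hemisphere S, so the sign is −
  λ: degrees = first 3 digits = 97, minutes = 57.0515; 97 + 57.0515/60 = 97.950858
  W ⇒ negate
Point 2:
  Latitude: split at 2 digits → 21° and 53.324′; 21 + 53.324/60 = 21.888733
  S → negative
  Lon: degrees = first 3 digits = 94, minutes = 41.0269; 94 + 41.0269/60 = 94.683782
  W → negative
Point 3:
  Lat: 0 + 17.589/60 = 0.293150
  N → positive
  Longitude: 162 + 46.2447/60 = 162.770745
  W → negative
Point 4:
  Lat: 84 + 45/60 + 20.9/3600 = 84.755806
  N ⇒ keep positive
  λ: 11′ + 33.58″ = 11.55967′; 138 + 11.55967/60 = 138.192661
  E ⇒ keep positive
Point 5:
  Latitude: 36.125′ = 0.602083°; total 36.602083
  S ⇒ negate
  Longitude: 48.86′ = 0.814333°; total 58.814333
  W ⇒ negate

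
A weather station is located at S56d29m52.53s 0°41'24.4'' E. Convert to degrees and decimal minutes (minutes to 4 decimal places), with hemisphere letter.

φ: 29 + 52.53/60 = 29.875500′
Lon: 41 + 24.4/60 = 41.406667′

56° 29.8755′ S, 0° 41.4067′ E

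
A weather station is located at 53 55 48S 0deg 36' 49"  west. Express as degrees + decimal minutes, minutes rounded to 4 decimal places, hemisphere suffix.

53° 55.8000′ S, 0° 36.8167′ W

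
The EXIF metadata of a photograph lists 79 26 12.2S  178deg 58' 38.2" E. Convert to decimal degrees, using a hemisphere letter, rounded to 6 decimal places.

79.436722° S, 178.977278° E

Lat: 26′ + 12.2″ = 26.20333′; 79 + 26.20333/60 = 79.4367222
λ: 178° + 58/60 + 38.2/3600 = 178 + 0.966667 + 0.010611 = 178.9772778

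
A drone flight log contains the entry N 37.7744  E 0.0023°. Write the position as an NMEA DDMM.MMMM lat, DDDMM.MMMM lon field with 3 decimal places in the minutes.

3746.464,N / 00000.138,E

φ: 37° + 0.774400 × 60 = 37° 46.46400′
Lon: minutes = (0.002300 − 0) × 60 = 0.13800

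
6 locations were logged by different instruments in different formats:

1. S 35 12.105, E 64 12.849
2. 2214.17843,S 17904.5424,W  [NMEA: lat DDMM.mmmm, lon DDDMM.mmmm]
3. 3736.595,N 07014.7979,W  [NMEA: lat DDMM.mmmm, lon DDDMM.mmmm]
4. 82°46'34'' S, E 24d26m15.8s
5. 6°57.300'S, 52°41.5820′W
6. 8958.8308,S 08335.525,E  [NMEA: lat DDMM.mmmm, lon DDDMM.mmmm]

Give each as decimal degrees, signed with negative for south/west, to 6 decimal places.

1. -35.201750, 64.214150
2. -22.236307, -179.075707
3. 37.609917, -70.246632
4. -82.776111, 24.437722
5. -6.955000, -52.693033
6. -89.980513, 83.592083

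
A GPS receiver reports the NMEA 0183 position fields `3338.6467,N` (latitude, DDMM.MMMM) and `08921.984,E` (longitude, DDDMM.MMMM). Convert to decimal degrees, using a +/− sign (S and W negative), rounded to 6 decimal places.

33.644112, 89.366400

φ: degrees = first 2 digits = 33, minutes = 38.6467; 33 + 38.6467/60 = 33.6441117
N ⇒ keep positive
Lon: split at 3 digits → 089° and 21.984′; 89 + 21.984/60 = 89.3664000
E ⇒ keep positive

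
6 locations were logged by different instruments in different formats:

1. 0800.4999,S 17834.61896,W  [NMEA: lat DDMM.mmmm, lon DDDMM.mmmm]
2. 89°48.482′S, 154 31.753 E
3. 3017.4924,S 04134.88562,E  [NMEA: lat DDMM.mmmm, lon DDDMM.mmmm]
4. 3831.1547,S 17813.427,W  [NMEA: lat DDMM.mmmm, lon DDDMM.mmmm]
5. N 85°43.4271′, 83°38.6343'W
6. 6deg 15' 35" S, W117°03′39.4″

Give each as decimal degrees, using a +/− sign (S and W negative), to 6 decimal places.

1. -8.008332, -178.576983
2. -89.808033, 154.529217
3. -30.291540, 41.581427
4. -38.519245, -178.223783
5. 85.723785, -83.643905
6. -6.259722, -117.060944

Point 1:
  φ: split at 2 digits → 08° and 0.4999′; 8 + 0.4999/60 = 8.0083317
  hemisphere S, so the sign is −
  λ: degrees = first 3 digits = 178, minutes = 34.61896; 178 + 34.61896/60 = 178.5769827
  W → negative
Point 2:
  φ: 89 + 48.482/60 = 89.8080333
  hemisphere S, so the sign is −
  λ: 154 + 31.753/60 = 154.5292167
  E → positive
Point 3:
  φ: split at 2 digits → 30° and 17.4924′; 30 + 17.4924/60 = 30.2915400
  hemisphere S, so the sign is −
  Lon: split at 3 digits → 041° and 34.88562′; 41 + 34.88562/60 = 41.5814270
  E ⇒ keep positive
Point 4:
  φ: split at 2 digits → 38° and 31.1547′; 38 + 31.1547/60 = 38.5192450
  hemisphere S, so the sign is −
  Lon: split at 3 digits → 178° and 13.427′; 178 + 13.427/60 = 178.2237833
  W → negative
Point 5:
  Lat: 85 + 43.4271/60 = 85.7237850
  N → positive
  Longitude: 83 + 38.6343/60 = 83.6439050
  W → negative
Point 6:
  Lat: 15′ + 35″ = 15.58333′; 6 + 15.58333/60 = 6.2597222
  hemisphere S, so the sign is −
  Longitude: 3′ + 39.4″ = 3.65667′; 117 + 3.65667/60 = 117.0609444
  W ⇒ negate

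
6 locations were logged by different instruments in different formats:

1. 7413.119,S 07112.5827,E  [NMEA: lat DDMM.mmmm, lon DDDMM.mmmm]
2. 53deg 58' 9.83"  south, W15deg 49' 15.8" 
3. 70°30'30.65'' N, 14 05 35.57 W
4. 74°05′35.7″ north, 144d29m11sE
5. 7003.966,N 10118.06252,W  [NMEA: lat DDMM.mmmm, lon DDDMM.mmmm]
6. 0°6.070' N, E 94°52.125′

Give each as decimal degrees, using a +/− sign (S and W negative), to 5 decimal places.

1. -74.21865, 71.20971
2. -53.96940, -15.82106
3. 70.50851, -14.09321
4. 74.09325, 144.48639
5. 70.06610, -101.30104
6. 0.10117, 94.86875

Point 1:
  φ: degrees = first 2 digits = 74, minutes = 13.119; 74 + 13.119/60 = 74.218650
  hemisphere S, so the sign is −
  Lon: degrees = first 3 digits = 71, minutes = 12.5827; 71 + 12.5827/60 = 71.209712
  E ⇒ keep positive
Point 2:
  Lat: 53° + 58/60 + 9.83/3600 = 53 + 0.966667 + 0.002731 = 53.969397
  S ⇒ negate
  Lon: 49′ + 15.8″ = 49.26333′; 15 + 49.26333/60 = 15.821056
  hemisphere W, so the sign is −
Point 3:
  φ: 70 + 30/60 + 30.65/3600 = 70.508514
  N → positive
  Longitude: 5′ + 35.57″ = 5.59283′; 14 + 5.59283/60 = 14.093214
  W ⇒ negate
Point 4:
  Latitude: 74° + 5/60 + 35.7/3600 = 74 + 0.083333 + 0.009917 = 74.093250
  N ⇒ keep positive
  λ: 144° + 29/60 + 11/3600 = 144 + 0.483333 + 0.003056 = 144.486389
  E → positive
Point 5:
  Lat: degrees = first 2 digits = 70, minutes = 3.966; 70 + 3.966/60 = 70.066100
  N → positive
  Lon: degrees = first 3 digits = 101, minutes = 18.06252; 101 + 18.06252/60 = 101.301042
  W → negative
Point 6:
  Latitude: 6.07′ = 0.101167°; total 0.101167
  N → positive
  λ: 52.125′ = 0.868750°; total 94.868750
  E → positive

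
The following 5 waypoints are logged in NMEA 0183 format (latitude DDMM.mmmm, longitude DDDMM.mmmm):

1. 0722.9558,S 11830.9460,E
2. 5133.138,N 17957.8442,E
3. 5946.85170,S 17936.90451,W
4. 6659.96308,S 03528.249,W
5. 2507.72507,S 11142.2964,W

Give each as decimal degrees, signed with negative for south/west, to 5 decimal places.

1. -7.38260, 118.51577
2. 51.55230, 179.96407
3. -59.78086, -179.61508
4. -66.99938, -35.47082
5. -25.12875, -111.70494

Point 1:
  Latitude: split at 2 digits → 07° and 22.9558′; 7 + 22.9558/60 = 7.382597
  hemisphere S, so the sign is −
  λ: degrees = first 3 digits = 118, minutes = 30.946; 118 + 30.946/60 = 118.515767
  E ⇒ keep positive
Point 2:
  Latitude: degrees = first 2 digits = 51, minutes = 33.138; 51 + 33.138/60 = 51.552300
  N → positive
  Longitude: split at 3 digits → 179° and 57.8442′; 179 + 57.8442/60 = 179.964070
  E → positive
Point 3:
  Lat: split at 2 digits → 59° and 46.8517′; 59 + 46.8517/60 = 59.780862
  S ⇒ negate
  Lon: degrees = first 3 digits = 179, minutes = 36.90451; 179 + 36.90451/60 = 179.615075
  hemisphere W, so the sign is −
Point 4:
  Lat: degrees = first 2 digits = 66, minutes = 59.96308; 66 + 59.96308/60 = 66.999385
  hemisphere S, so the sign is −
  λ: degrees = first 3 digits = 35, minutes = 28.249; 35 + 28.249/60 = 35.470817
  hemisphere W, so the sign is −
Point 5:
  Lat: degrees = first 2 digits = 25, minutes = 7.72507; 25 + 7.72507/60 = 25.128751
  hemisphere S, so the sign is −
  Longitude: split at 3 digits → 111° and 42.2964′; 111 + 42.2964/60 = 111.704940
  hemisphere W, so the sign is −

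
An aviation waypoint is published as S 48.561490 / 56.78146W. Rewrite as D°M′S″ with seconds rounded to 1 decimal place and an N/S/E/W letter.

Lat: whole degrees 48; 33.68940′ → 33′ and 41.364″
Longitude: 0.781460° → 46.88760′; 0.88760 × 60 = 53.256″

48°33′41.4″ S, 56°46′53.3″ W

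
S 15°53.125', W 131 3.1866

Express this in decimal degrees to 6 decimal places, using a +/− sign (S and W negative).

φ: 15 + 53.125/60 = 15.8854167
S ⇒ negate
λ: 131 + 3.1866/60 = 131.0531100
W ⇒ negate

-15.885417, -131.053110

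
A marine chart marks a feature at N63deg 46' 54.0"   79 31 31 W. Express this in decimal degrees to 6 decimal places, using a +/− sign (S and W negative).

63.781667, -79.525278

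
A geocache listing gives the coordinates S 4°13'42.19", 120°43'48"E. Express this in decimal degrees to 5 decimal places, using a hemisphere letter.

Latitude: 13′ + 42.19″ = 13.70317′; 4 + 13.70317/60 = 4.228386
Longitude: 43′ + 48″ = 43.80000′; 120 + 43.80000/60 = 120.730000

4.22839° S, 120.73000° E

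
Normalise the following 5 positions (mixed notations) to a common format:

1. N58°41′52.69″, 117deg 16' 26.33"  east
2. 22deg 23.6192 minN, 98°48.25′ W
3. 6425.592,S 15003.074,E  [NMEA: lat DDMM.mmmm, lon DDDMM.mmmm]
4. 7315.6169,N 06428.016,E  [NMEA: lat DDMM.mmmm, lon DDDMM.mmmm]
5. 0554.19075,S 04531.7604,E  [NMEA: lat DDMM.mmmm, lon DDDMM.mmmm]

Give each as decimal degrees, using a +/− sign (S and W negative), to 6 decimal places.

1. 58.697969, 117.273981
2. 22.393653, -98.804167
3. -64.426533, 150.051233
4. 73.260282, 64.466933
5. -5.903179, 45.529340

Point 1:
  Lat: 58° + 41/60 + 52.69/3600 = 58 + 0.683333 + 0.014636 = 58.6979694
  N → positive
  Lon: 16′ + 26.33″ = 16.43883′; 117 + 16.43883/60 = 117.2739806
  E → positive
Point 2:
  Lat: 22 + 23.6192/60 = 22.3936533
  N → positive
  Longitude: 48.25′ = 0.804167°; total 98.8041667
  W ⇒ negate
Point 3:
  Lat: degrees = first 2 digits = 64, minutes = 25.592; 64 + 25.592/60 = 64.4265333
  S → negative
  Lon: split at 3 digits → 150° and 3.074′; 150 + 3.074/60 = 150.0512333
  E → positive
Point 4:
  Latitude: degrees = first 2 digits = 73, minutes = 15.6169; 73 + 15.6169/60 = 73.2602817
  N ⇒ keep positive
  Lon: split at 3 digits → 064° and 28.016′; 64 + 28.016/60 = 64.4669333
  E ⇒ keep positive
Point 5:
  Lat: split at 2 digits → 05° and 54.19075′; 5 + 54.19075/60 = 5.9031792
  hemisphere S, so the sign is −
  Lon: degrees = first 3 digits = 45, minutes = 31.7604; 45 + 31.7604/60 = 45.5293400
  E ⇒ keep positive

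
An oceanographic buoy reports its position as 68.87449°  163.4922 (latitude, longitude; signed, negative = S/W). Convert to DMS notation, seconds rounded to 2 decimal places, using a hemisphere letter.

Latitude: 0.874490° → 52.46940′; 0.46940 × 60 = 28.1640″
Lon: 0.492200 × 60 = 29.53200′ → 29′, remainder × 60 = 31.9200″

68°52′28.16″ N, 163°29′31.92″ E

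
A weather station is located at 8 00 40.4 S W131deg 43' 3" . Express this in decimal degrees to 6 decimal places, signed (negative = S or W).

-8.011222, -131.717500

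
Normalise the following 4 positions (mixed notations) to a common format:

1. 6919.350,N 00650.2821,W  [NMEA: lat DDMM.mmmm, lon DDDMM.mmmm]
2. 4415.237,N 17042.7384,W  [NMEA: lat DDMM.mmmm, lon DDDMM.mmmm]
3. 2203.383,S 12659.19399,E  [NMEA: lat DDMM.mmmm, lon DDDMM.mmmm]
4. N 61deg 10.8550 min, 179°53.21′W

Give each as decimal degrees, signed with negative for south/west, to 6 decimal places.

1. 69.322500, -6.838035
2. 44.253950, -170.712307
3. -22.056383, 126.986567
4. 61.180917, -179.886833

Point 1:
  φ: split at 2 digits → 69° and 19.35′; 69 + 19.35/60 = 69.3225000
  N → positive
  λ: degrees = first 3 digits = 6, minutes = 50.2821; 6 + 50.2821/60 = 6.8380350
  hemisphere W, so the sign is −
Point 2:
  Lat: split at 2 digits → 44° and 15.237′; 44 + 15.237/60 = 44.2539500
  N ⇒ keep positive
  Longitude: split at 3 digits → 170° and 42.7384′; 170 + 42.7384/60 = 170.7123067
  W → negative
Point 3:
  Latitude: split at 2 digits → 22° and 3.383′; 22 + 3.383/60 = 22.0563833
  S ⇒ negate
  Lon: degrees = first 3 digits = 126, minutes = 59.19399; 126 + 59.19399/60 = 126.9865665
  E ⇒ keep positive
Point 4:
  φ: 61 + 10.855/60 = 61.1809167
  N ⇒ keep positive
  Lon: 179 + 53.21/60 = 179.8868333
  W → negative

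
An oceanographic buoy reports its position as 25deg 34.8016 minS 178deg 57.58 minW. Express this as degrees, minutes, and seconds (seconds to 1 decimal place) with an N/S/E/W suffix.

Lat: fractional minutes 0.80160 × 60 = 48.096″
Lon: 57.58000′ → 57′ and 0.58000 × 60 = 34.800″

25°34′48.1″ S, 178°57′34.8″ W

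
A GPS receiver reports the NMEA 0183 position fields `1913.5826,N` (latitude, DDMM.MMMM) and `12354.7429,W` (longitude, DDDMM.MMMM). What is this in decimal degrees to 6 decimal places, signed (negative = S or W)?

19.226377, -123.912382

Lat: degrees = first 2 digits = 19, minutes = 13.5826; 19 + 13.5826/60 = 19.2263767
N → positive
Lon: split at 3 digits → 123° and 54.7429′; 123 + 54.7429/60 = 123.9123817
W → negative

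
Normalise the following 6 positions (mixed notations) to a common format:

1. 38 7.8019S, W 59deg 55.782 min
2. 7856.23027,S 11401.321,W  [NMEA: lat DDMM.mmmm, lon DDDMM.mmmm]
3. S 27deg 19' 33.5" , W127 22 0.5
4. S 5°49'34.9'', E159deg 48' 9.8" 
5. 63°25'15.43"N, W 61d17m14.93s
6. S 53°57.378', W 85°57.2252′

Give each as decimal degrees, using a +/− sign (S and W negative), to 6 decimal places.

1. -38.130032, -59.929700
2. -78.937171, -114.022017
3. -27.325972, -127.366806
4. -5.826361, 159.802722
5. 63.420953, -61.287481
6. -53.956300, -85.953753

Point 1:
  Lat: 38 + 7.8019/60 = 38.1300317
  S ⇒ negate
  Lon: 59 + 55.782/60 = 59.9297000
  W ⇒ negate
Point 2:
  Lat: split at 2 digits → 78° and 56.23027′; 78 + 56.23027/60 = 78.9371712
  hemisphere S, so the sign is −
  λ: split at 3 digits → 114° and 1.321′; 114 + 1.321/60 = 114.0220167
  W → negative
Point 3:
  Latitude: 27° + 19/60 + 33.5/3600 = 27 + 0.316667 + 0.009306 = 27.3259722
  S → negative
  λ: 127° + 22/60 + 0.5/3600 = 127 + 0.366667 + 0.000139 = 127.3668056
  hemisphere W, so the sign is −
Point 4:
  Latitude: 5° + 49/60 + 34.9/3600 = 5 + 0.816667 + 0.009694 = 5.8263611
  S → negative
  Lon: 159 + 48/60 + 9.8/3600 = 159.8027222
  E → positive
Point 5:
  Lat: 25′ + 15.43″ = 25.25717′; 63 + 25.25717/60 = 63.4209528
  N ⇒ keep positive
  Longitude: 61 + 17/60 + 14.93/3600 = 61.2874806
  W → negative
Point 6:
  Lat: 57.378′ = 0.956300°; total 53.9563000
  S ⇒ negate
  λ: 85 + 57.2252/60 = 85.9537533
  W → negative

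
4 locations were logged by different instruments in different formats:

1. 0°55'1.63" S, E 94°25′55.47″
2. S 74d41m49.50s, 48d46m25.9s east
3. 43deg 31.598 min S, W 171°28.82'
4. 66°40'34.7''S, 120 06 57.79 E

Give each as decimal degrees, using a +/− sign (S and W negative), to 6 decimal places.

1. -0.917119, 94.432075
2. -74.697083, 48.773861
3. -43.526633, -171.480333
4. -66.676306, 120.116053

Point 1:
  Lat: 0 + 55/60 + 1.63/3600 = 0.9171194
  S ⇒ negate
  Longitude: 94° + 25/60 + 55.47/3600 = 94 + 0.416667 + 0.015408 = 94.4320750
  E → positive
Point 2:
  Latitude: 74 + 41/60 + 49.5/3600 = 74.6970833
  S ⇒ negate
  Longitude: 48° + 46/60 + 25.9/3600 = 48 + 0.766667 + 0.007194 = 48.7738611
  E → positive
Point 3:
  Lat: 31.598′ = 0.526633°; total 43.5266333
  hemisphere S, so the sign is −
  Longitude: 171 + 28.82/60 = 171.4803333
  W → negative
Point 4:
  φ: 66° + 40/60 + 34.7/3600 = 66 + 0.666667 + 0.009639 = 66.6763056
  S → negative
  Longitude: 6′ + 57.79″ = 6.96317′; 120 + 6.96317/60 = 120.1160528
  E → positive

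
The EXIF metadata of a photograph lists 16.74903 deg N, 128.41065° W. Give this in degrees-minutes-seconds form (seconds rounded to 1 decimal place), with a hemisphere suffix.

Lat: 0.749030° → 44.94180′; 0.94180 × 60 = 56.508″
Longitude: whole degrees 128; 24.63900′ → 24′ and 38.340″

16°44′56.5″ N, 128°24′38.3″ W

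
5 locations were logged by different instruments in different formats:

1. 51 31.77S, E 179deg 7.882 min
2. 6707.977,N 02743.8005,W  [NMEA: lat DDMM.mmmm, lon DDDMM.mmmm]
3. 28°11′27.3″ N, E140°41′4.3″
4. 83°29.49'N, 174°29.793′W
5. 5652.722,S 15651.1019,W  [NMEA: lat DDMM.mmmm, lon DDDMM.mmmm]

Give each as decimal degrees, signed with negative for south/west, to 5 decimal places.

Point 1:
  Latitude: 31.77′ = 0.529500°; total 51.529500
  S → negative
  Longitude: 179 + 7.882/60 = 179.131367
  E ⇒ keep positive
Point 2:
  Lat: degrees = first 2 digits = 67, minutes = 7.977; 67 + 7.977/60 = 67.132950
  N → positive
  λ: degrees = first 3 digits = 27, minutes = 43.8005; 27 + 43.8005/60 = 27.730008
  W ⇒ negate
Point 3:
  Latitude: 28° + 11/60 + 27.3/3600 = 28 + 0.183333 + 0.007583 = 28.190917
  N → positive
  λ: 41′ + 4.3″ = 41.07167′; 140 + 41.07167/60 = 140.684528
  E ⇒ keep positive
Point 4:
  φ: 29.49′ = 0.491500°; total 83.491500
  N ⇒ keep positive
  Lon: 174 + 29.793/60 = 174.496550
  W → negative
Point 5:
  φ: split at 2 digits → 56° and 52.722′; 56 + 52.722/60 = 56.878700
  S → negative
  λ: degrees = first 3 digits = 156, minutes = 51.1019; 156 + 51.1019/60 = 156.851698
  W ⇒ negate

1. -51.52950, 179.13137
2. 67.13295, -27.73001
3. 28.19092, 140.68453
4. 83.49150, -174.49655
5. -56.87870, -156.85170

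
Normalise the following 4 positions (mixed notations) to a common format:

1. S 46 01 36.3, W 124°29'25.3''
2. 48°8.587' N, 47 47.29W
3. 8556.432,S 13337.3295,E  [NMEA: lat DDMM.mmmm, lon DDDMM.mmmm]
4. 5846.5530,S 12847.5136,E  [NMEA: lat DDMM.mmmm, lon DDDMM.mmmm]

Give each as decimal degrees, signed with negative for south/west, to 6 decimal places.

Point 1:
  φ: 1′ + 36.3″ = 1.60500′; 46 + 1.60500/60 = 46.0267500
  S ⇒ negate
  λ: 124° + 29/60 + 25.3/3600 = 124 + 0.483333 + 0.007028 = 124.4903611
  hemisphere W, so the sign is −
Point 2:
  Latitude: 48 + 8.587/60 = 48.1431167
  N → positive
  λ: 47 + 47.29/60 = 47.7881667
  hemisphere W, so the sign is −
Point 3:
  Latitude: split at 2 digits → 85° and 56.432′; 85 + 56.432/60 = 85.9405333
  S → negative
  Longitude: degrees = first 3 digits = 133, minutes = 37.3295; 133 + 37.3295/60 = 133.6221583
  E ⇒ keep positive
Point 4:
  Lat: degrees = first 2 digits = 58, minutes = 46.553; 58 + 46.553/60 = 58.7758833
  S ⇒ negate
  Lon: degrees = first 3 digits = 128, minutes = 47.5136; 128 + 47.5136/60 = 128.7918933
  E → positive

1. -46.026750, -124.490361
2. 48.143117, -47.788167
3. -85.940533, 133.622158
4. -58.775883, 128.791893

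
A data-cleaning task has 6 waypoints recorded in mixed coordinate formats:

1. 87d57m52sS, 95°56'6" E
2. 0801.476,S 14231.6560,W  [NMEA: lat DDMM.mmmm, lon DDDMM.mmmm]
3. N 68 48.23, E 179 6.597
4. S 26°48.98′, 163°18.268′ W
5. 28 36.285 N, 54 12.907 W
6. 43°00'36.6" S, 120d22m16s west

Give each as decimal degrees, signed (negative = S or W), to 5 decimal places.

1. -87.96444, 95.93500
2. -8.02460, -142.52760
3. 68.80383, 179.10995
4. -26.81633, -163.30447
5. 28.60475, -54.21512
6. -43.01017, -120.37111

Point 1:
  φ: 57′ + 52″ = 57.86667′; 87 + 57.86667/60 = 87.964444
  hemisphere S, so the sign is −
  λ: 95° + 56/60 + 6/3600 = 95 + 0.933333 + 0.001667 = 95.935000
  E → positive
Point 2:
  φ: split at 2 digits → 08° and 1.476′; 8 + 1.476/60 = 8.024600
  S → negative
  λ: split at 3 digits → 142° and 31.656′; 142 + 31.656/60 = 142.527600
  W → negative
Point 3:
  Latitude: 68 + 48.23/60 = 68.803833
  N ⇒ keep positive
  Longitude: 179 + 6.597/60 = 179.109950
  E → positive
Point 4:
  Latitude: 48.98′ = 0.816333°; total 26.816333
  hemisphere S, so the sign is −
  λ: 163 + 18.268/60 = 163.304467
  hemisphere W, so the sign is −
Point 5:
  Latitude: 28 + 36.285/60 = 28.604750
  N → positive
  Longitude: 12.907′ = 0.215117°; total 54.215117
  hemisphere W, so the sign is −
Point 6:
  Latitude: 0′ + 36.6″ = 0.61000′; 43 + 0.61000/60 = 43.010167
  S → negative
  Lon: 120 + 22/60 + 16/3600 = 120.371111
  W → negative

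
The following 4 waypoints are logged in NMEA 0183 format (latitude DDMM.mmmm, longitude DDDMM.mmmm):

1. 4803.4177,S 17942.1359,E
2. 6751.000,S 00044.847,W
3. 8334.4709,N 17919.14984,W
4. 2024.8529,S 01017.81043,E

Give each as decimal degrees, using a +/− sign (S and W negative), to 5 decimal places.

1. -48.05696, 179.70227
2. -67.85000, -0.74745
3. 83.57452, -179.31916
4. -20.41422, 10.29684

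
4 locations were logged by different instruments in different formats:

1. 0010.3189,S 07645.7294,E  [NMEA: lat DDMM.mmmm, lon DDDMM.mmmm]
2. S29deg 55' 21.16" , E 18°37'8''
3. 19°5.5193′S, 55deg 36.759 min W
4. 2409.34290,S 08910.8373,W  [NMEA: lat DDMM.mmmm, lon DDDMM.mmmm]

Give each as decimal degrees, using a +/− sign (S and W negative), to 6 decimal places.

Point 1:
  Lat: split at 2 digits → 00° and 10.3189′; 0 + 10.3189/60 = 0.1719817
  S → negative
  Lon: split at 3 digits → 076° and 45.7294′; 76 + 45.7294/60 = 76.7621567
  E → positive
Point 2:
  φ: 29° + 55/60 + 21.16/3600 = 29 + 0.916667 + 0.005878 = 29.9225444
  hemisphere S, so the sign is −
  λ: 37′ + 8″ = 37.13333′; 18 + 37.13333/60 = 18.6188889
  E → positive
Point 3:
  Latitude: 5.5193′ = 0.091988°; total 19.0919883
  S → negative
  Lon: 55 + 36.759/60 = 55.6126500
  W ⇒ negate
Point 4:
  φ: split at 2 digits → 24° and 9.3429′; 24 + 9.3429/60 = 24.1557150
  hemisphere S, so the sign is −
  λ: degrees = first 3 digits = 89, minutes = 10.8373; 89 + 10.8373/60 = 89.1806217
  W → negative

1. -0.171982, 76.762157
2. -29.922544, 18.618889
3. -19.091988, -55.612650
4. -24.155715, -89.180622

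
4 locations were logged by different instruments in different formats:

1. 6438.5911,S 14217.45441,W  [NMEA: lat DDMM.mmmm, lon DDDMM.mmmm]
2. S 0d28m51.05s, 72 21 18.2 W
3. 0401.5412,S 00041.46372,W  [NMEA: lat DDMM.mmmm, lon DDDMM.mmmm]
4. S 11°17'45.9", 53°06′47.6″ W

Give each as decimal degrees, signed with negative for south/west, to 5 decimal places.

1. -64.64319, -142.29091
2. -0.48085, -72.35506
3. -4.02569, -0.69106
4. -11.29608, -53.11322

Point 1:
  Lat: split at 2 digits → 64° and 38.5911′; 64 + 38.5911/60 = 64.643185
  hemisphere S, so the sign is −
  Longitude: split at 3 digits → 142° and 17.45441′; 142 + 17.45441/60 = 142.290907
  hemisphere W, so the sign is −
Point 2:
  Latitude: 0° + 28/60 + 51.05/3600 = 0 + 0.466667 + 0.014181 = 0.480847
  S ⇒ negate
  λ: 21′ + 18.2″ = 21.30333′; 72 + 21.30333/60 = 72.355056
  W ⇒ negate
Point 3:
  φ: split at 2 digits → 04° and 1.5412′; 4 + 1.5412/60 = 4.025687
  hemisphere S, so the sign is −
  λ: split at 3 digits → 000° and 41.46372′; 0 + 41.46372/60 = 0.691062
  hemisphere W, so the sign is −
Point 4:
  Lat: 11° + 17/60 + 45.9/3600 = 11 + 0.283333 + 0.012750 = 11.296083
  hemisphere S, so the sign is −
  Lon: 53 + 6/60 + 47.6/3600 = 53.113222
  W ⇒ negate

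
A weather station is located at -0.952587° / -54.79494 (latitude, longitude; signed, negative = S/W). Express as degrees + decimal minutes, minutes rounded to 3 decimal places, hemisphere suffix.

0° 57.155′ S, 54° 47.696′ W

Latitude is negative → S; |value| = 0.952587
Lat: 0° + 0.952587 × 60 = 0° 57.15522′
Longitude is negative → W; |value| = 54.794940
λ: minutes = (54.794940 − 54) × 60 = 47.69640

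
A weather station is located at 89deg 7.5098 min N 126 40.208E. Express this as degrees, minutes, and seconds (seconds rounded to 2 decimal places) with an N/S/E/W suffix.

Lat: 7.50980′ → 7′ and 0.50980 × 60 = 30.5880″
Longitude: 40.20800′ → 40′ and 0.20800 × 60 = 12.4800″

89°07′30.59″ N, 126°40′12.48″ E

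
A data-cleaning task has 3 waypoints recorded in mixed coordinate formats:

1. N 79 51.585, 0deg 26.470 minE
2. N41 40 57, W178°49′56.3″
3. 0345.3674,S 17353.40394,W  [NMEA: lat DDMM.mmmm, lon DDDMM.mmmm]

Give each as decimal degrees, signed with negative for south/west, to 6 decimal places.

1. 79.859750, 0.441167
2. 41.682500, -178.832306
3. -3.756123, -173.890066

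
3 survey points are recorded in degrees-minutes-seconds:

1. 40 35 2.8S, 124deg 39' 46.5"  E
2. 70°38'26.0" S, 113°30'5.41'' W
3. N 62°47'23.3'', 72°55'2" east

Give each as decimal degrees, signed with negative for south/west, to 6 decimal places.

Point 1:
  Latitude: 40° + 35/60 + 2.8/3600 = 40 + 0.583333 + 0.000778 = 40.5841111
  hemisphere S, so the sign is −
  λ: 124 + 39/60 + 46.5/3600 = 124.6629167
  E → positive
Point 2:
  φ: 70 + 38/60 + 26/3600 = 70.6405556
  S → negative
  Lon: 30′ + 5.41″ = 30.09017′; 113 + 30.09017/60 = 113.5015028
  W → negative
Point 3:
  Lat: 47′ + 23.3″ = 47.38833′; 62 + 47.38833/60 = 62.7898056
  N → positive
  Lon: 55′ + 2″ = 55.03333′; 72 + 55.03333/60 = 72.9172222
  E ⇒ keep positive

1. -40.584111, 124.662917
2. -70.640556, -113.501503
3. 62.789806, 72.917222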